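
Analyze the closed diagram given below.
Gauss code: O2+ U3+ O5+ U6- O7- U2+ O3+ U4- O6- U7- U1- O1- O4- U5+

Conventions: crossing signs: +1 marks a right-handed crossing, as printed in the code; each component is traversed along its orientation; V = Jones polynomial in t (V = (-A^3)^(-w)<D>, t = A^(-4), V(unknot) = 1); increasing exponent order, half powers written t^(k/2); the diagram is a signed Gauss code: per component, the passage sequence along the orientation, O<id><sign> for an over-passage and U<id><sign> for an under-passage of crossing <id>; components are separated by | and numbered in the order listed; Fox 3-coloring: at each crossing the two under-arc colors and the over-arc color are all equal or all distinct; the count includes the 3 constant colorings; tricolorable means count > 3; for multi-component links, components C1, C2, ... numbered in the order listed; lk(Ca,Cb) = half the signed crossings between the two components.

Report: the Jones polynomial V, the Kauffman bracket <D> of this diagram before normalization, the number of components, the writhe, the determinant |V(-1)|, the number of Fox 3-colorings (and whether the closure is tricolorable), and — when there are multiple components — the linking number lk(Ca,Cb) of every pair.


V(t) = -t^-3 + 2t^-2 - 2t^-1 + 3 - 2t + 2t^2 - t^3
bracket: A^-15 - 2A^-11 + 2A^-7 - 3A^-3 + 2A - 2A^5 + A^9, w = -1
1 component, writhe -1, over 7 crossings
det 13, colorings 3 of 3^7 — not tricolorable
observation: det 13 = |V(-1)|; not divisible by 3, so not tricolorable


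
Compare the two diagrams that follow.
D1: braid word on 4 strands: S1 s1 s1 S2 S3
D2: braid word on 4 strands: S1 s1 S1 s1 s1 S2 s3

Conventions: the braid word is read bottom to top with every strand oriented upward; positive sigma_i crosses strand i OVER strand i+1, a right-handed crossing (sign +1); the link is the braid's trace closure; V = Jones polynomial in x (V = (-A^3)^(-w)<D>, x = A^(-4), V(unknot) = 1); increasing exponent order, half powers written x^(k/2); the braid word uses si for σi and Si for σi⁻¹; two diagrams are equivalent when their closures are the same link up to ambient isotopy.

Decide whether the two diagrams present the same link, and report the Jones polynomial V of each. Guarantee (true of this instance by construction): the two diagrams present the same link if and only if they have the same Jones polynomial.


equivalent: yes
D1 (bracket -A^-3; 5 crossings at w = -1): V = 1
V(D2) = 1  [7 crossings, <D> = -A^3, w = +1]
observation: all 2 diagrams share one V(x), hence one class


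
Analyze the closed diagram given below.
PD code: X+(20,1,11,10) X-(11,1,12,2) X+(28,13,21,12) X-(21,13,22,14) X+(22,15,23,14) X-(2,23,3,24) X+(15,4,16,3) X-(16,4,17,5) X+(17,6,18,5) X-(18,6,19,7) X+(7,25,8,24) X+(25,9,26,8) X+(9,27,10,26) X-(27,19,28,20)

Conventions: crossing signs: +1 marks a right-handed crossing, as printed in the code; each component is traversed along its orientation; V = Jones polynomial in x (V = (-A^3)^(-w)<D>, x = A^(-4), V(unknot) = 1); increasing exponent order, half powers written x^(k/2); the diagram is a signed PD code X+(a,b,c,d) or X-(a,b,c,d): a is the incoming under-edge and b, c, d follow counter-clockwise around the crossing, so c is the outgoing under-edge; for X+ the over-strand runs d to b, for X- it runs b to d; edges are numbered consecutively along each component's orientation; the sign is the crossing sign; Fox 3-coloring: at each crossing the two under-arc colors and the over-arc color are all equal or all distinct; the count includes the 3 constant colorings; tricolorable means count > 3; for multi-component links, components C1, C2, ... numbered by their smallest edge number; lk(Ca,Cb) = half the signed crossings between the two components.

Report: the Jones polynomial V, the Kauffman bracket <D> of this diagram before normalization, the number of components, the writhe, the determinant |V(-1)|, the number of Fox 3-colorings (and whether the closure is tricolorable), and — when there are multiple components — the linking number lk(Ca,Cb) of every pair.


V(x) = 1 + x + x^2 + x^3
bracket: A^-6 + A^-2 + A^2 + A^6, w = +2
3 components, writhe +2, over 14 crossings
lk(C1,C2) = 0
linking number lk(C1,C3) = +1
lk(C2,C3): 0
det 0, colorings 9 of 3^14 — tricolorable
observation: w = +2 shifts under R1 moves; the (-A^3)^(-2) factor cancels that in V


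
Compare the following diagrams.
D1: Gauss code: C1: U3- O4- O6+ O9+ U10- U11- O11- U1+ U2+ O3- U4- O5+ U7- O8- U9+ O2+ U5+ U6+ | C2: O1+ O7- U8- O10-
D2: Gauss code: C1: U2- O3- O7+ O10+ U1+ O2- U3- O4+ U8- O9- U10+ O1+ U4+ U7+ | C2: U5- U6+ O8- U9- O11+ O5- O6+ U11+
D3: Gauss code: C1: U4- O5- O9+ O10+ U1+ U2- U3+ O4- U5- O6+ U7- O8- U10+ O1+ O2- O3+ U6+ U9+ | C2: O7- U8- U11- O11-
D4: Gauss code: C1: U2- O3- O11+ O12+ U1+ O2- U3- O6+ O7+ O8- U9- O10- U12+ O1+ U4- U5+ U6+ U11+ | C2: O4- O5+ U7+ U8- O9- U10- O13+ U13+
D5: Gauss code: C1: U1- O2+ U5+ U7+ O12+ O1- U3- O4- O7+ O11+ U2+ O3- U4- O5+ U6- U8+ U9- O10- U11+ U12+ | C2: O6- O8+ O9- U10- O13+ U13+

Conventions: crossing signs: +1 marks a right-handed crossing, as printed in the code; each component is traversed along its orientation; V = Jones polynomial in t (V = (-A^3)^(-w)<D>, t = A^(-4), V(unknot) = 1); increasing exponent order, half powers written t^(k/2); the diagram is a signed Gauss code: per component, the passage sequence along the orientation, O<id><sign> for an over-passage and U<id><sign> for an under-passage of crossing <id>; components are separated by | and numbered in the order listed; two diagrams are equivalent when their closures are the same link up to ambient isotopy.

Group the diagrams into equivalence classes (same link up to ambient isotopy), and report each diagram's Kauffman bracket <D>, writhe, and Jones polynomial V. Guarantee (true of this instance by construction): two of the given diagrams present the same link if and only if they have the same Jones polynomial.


classes: {D1, D2, D3, D4, D5}
V(D1) = -t^(-5/2) - t^(-1/2)  [11 crossings, <D> = A^-1 + A^7, w = -1]
V(D2) = -t^(-5/2) - t^(-1/2)  (w +1, c 11, <D> = A^5 + A^13)
D3 (bracket A^-1 + A^7; 11 crossings at w = -1): V = -t^(-5/2) - t^(-1/2)
D4 (bracket A^5 + A^13; 13 crossings at w = +1): V = -t^(-5/2) - t^(-1/2)
D5 (bracket A^5 + A^13; 13 crossings at w = +1): V = -t^(-5/2) - t^(-1/2)
note: one V(t) for all 5 diagrams — one class (guaranteed)


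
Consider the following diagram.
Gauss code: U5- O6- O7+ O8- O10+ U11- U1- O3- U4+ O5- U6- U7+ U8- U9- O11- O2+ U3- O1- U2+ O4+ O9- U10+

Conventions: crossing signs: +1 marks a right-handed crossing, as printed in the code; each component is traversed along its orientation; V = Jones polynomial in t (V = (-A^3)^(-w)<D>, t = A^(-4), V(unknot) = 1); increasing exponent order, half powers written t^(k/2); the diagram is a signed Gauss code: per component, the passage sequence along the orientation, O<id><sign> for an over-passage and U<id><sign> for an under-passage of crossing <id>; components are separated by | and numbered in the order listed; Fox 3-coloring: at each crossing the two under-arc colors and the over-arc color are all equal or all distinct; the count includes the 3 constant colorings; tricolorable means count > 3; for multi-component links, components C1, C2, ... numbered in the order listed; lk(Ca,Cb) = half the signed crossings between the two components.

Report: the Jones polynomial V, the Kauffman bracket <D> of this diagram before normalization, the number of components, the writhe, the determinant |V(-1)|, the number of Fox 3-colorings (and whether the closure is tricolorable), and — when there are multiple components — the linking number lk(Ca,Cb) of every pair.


Jones polynomial: V(t) = -t^-4 + t^-3 + t^-1
<D> = -A^-5 - A^3 + A^7; writhe -3
components 1, writhe -3 (11 crossings)
3-colorings: 9 of 3^11, det 3 — tricolorable
note: |V(-1)| = 3: so tricolorable, since 3 divides 3


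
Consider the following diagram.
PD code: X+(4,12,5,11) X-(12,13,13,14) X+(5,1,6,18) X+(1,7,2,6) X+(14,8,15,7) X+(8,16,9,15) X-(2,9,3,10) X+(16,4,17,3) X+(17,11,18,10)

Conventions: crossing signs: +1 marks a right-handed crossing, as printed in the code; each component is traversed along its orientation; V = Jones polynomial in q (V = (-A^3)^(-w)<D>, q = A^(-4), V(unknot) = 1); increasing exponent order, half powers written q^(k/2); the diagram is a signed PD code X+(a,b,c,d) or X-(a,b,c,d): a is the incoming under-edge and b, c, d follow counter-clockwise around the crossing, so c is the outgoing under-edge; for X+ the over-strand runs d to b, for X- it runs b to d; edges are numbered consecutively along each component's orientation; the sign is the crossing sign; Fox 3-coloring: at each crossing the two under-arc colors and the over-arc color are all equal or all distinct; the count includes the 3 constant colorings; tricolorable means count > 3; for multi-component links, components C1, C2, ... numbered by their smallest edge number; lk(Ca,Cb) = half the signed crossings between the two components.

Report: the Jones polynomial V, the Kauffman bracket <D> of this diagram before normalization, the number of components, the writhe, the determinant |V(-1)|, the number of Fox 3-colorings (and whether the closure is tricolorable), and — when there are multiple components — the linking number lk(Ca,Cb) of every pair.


V = q^2 + 2q^4 - 2q^5 + q^6 - 2q^7 + q^8
<D> = -A^-17 + 2A^-13 - A^-9 + 2A^-5 - 2A^-1 - A^7 (w = +5)
1 component over 9 crossings, w = +5
27 Fox colorings among 3^9, |V(-1)| = 9: tricolorable
why: det 9 = |V(-1)|; divisible by 3, so tricolorable


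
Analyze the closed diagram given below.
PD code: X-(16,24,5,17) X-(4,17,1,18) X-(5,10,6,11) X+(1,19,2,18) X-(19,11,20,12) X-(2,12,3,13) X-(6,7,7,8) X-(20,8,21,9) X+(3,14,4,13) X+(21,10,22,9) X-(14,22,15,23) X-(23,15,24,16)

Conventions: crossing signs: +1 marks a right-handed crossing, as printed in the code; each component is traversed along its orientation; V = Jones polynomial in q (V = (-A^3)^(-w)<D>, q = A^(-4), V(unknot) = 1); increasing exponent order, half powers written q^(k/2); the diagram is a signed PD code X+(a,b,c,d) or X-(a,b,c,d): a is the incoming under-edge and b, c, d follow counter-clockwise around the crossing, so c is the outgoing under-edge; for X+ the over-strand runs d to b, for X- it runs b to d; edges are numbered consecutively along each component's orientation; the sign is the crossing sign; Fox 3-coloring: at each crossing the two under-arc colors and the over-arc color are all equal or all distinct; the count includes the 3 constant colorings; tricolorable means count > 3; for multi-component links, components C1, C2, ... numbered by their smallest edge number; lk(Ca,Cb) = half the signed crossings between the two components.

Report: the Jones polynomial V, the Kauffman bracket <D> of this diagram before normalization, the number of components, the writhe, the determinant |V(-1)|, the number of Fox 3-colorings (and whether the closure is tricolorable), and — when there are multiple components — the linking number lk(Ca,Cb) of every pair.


Jones polynomial: V(q) = q^-6 + q^-3 + q^-2 + q^-1
<D> = A^-14 + A^-10 + A^-6 + A^6; writhe -6
components 3, writhe -6 (12 crossings)
linking number lk(C1,C2) = 0
lk(C1,C3): 0
lk(C2,C3) = -2
3-colorings: 9 of 3^12, det 0 — tricolorable
note: w = -6 shifts under R1 moves; the (-A^3)^(6) factor cancels that in V


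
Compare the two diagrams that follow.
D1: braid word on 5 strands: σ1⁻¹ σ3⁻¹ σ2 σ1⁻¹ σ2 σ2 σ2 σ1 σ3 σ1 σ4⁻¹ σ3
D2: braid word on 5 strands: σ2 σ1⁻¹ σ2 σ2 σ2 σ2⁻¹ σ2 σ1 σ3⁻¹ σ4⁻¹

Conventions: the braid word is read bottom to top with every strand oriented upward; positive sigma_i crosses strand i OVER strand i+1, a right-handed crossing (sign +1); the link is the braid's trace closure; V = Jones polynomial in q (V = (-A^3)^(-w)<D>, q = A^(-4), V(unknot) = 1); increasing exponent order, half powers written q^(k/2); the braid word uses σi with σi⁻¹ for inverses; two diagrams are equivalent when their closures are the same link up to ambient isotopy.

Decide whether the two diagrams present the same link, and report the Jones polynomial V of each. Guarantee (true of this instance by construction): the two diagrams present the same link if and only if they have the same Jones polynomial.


equivalent: yes
V(D1) = q + q^3 - q^4  (w +4, c 12, <D> = -A^-4 + 1 + A^8)
D2 (bracket -A^-10 + A^-6 + A^2; 10 crossings at w = +2): V = q + q^3 - q^4
why: Markov moves rewrite D1 (12 crossings) into D2 (10)


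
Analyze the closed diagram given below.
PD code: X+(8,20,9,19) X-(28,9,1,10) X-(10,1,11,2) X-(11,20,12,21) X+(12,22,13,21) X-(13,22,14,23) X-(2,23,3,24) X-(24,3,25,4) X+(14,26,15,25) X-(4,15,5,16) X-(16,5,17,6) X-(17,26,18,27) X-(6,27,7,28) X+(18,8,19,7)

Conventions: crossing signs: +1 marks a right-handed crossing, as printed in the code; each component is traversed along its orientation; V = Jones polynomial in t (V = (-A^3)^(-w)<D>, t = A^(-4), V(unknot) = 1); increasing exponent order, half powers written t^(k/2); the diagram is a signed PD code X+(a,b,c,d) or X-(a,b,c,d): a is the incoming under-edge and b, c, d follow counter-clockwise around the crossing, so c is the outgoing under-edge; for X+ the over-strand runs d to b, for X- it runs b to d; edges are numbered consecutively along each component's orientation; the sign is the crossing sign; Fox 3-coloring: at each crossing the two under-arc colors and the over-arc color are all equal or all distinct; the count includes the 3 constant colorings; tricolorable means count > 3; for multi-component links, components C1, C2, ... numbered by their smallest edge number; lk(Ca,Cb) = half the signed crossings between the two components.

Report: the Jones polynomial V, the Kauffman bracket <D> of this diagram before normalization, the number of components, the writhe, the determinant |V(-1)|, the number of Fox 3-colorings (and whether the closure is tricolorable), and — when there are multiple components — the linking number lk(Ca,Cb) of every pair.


V(t) = -t^-7 + t^-6 - t^-5 + t^-4 + t^-2
bracket: A^-10 + A^-2 - A^2 + A^6 - A^10, w = -6
1 component, writhe -6, over 14 crossings
det 5, colorings 3 of 3^14 — not tricolorable
observation: w = -6 shifts under R1 moves; the (-A^3)^(6) factor cancels that in V


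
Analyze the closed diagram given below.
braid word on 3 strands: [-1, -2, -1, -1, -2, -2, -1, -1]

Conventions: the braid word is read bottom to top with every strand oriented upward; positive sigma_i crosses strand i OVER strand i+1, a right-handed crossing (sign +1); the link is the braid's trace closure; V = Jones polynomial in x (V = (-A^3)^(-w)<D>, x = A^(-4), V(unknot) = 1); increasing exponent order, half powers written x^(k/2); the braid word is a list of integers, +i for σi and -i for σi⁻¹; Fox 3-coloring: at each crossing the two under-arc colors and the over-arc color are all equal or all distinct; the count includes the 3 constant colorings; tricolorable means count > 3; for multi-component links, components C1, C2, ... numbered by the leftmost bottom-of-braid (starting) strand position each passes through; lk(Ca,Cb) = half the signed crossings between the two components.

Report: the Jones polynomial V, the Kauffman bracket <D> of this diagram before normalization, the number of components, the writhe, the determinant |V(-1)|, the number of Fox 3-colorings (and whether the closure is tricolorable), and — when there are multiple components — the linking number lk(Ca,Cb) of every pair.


Jones polynomial: V(x) = -x^-8 + x^-5 + x^-3
<D> = A^-12 + A^-4 - A^8; writhe -8
components 1, writhe -8 (8 crossings)
3-colorings: 9 of 3^8, det 3 — tricolorable
note: w = -8 shifts under R1 moves; the (-A^3)^(8) factor cancels that in V


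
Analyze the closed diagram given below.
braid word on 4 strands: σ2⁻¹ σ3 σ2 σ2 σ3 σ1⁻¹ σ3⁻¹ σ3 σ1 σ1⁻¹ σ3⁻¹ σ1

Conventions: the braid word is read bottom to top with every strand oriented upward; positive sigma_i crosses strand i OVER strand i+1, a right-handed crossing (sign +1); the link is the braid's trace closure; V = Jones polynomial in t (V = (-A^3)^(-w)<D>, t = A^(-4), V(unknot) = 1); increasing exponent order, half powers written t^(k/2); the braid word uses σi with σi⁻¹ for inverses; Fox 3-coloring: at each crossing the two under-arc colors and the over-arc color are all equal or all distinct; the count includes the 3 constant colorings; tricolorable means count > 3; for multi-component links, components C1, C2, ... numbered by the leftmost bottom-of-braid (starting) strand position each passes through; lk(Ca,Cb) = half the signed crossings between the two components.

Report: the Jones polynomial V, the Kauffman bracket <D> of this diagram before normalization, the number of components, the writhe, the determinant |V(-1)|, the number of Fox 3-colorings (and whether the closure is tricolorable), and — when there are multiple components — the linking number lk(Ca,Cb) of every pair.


Jones polynomial: V(t) = -t^(-1/2) - t^(1/2)
<D> = -A^4 - A^8; writhe +2
components 2, writhe +2 (12 crossings)
linking number lk(C1,C2) = 0
3-colorings: 9 of 3^12, det 0 — tricolorable
note: palindromic: swapping t for 1/t fixes V


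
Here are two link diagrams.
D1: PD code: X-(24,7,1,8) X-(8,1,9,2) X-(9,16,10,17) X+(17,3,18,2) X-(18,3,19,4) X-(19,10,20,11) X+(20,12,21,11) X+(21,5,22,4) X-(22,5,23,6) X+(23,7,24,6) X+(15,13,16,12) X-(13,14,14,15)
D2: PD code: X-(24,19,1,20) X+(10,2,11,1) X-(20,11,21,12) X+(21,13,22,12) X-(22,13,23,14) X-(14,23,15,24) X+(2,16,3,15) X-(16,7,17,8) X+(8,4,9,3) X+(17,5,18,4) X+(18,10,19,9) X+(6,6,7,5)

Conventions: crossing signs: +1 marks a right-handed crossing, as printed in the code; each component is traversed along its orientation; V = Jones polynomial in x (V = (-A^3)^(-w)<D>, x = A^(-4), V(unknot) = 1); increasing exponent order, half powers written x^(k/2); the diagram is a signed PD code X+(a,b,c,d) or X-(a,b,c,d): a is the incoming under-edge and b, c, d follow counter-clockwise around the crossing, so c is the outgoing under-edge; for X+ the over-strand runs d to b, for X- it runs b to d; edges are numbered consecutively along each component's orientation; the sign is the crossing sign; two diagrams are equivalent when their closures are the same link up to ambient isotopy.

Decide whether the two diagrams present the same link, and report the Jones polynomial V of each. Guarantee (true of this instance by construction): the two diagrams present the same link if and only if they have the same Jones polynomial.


equivalent: no
D1 (bracket A^-6; 12 crossings at w = -2): V = 1
V(D2) = -x^-3 + 2x^-2 - 2x^-1 + 3 - 2x + 2x^2 - x^3  [12 crossings, <D> = -A^-6 + 2A^-2 - 2A^2 + 3A^6 - 2A^10 + 2A^14 - A^18, w = +2]
observation: comparing 2 Jones polynomials yields 2 groups


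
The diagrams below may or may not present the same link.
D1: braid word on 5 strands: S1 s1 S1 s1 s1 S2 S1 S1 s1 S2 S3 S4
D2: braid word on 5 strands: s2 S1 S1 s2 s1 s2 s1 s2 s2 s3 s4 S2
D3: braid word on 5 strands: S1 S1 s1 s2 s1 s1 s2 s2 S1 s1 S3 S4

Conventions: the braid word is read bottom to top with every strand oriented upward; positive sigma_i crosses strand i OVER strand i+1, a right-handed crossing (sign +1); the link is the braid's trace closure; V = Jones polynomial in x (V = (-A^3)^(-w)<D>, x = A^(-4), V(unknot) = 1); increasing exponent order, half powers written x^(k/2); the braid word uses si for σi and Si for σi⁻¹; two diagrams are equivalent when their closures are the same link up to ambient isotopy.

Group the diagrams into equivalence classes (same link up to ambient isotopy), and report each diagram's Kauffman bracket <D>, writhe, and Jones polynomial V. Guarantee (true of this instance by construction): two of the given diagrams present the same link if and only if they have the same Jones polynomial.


equivalence classes: {D1} | {D2, D3}
D1 (bracket A^-12; 12 crossings at w = -4): V = 1
V(D2) = x - x^2 + 2x^3 - x^4 + x^5 - x^6  [12 crossings, <D> = -A^-6 + A^-2 - A^2 + 2A^6 - A^10 + A^14, w = +6]
V(D3) = x - x^2 + 2x^3 - x^4 + x^5 - x^6  (w +2, c 12, <D> = -A^-18 + A^-14 - A^-10 + 2A^-6 - A^-2 + A^2)
observation: V(x) takes 2 values over 3 diagrams, fixing the grouping


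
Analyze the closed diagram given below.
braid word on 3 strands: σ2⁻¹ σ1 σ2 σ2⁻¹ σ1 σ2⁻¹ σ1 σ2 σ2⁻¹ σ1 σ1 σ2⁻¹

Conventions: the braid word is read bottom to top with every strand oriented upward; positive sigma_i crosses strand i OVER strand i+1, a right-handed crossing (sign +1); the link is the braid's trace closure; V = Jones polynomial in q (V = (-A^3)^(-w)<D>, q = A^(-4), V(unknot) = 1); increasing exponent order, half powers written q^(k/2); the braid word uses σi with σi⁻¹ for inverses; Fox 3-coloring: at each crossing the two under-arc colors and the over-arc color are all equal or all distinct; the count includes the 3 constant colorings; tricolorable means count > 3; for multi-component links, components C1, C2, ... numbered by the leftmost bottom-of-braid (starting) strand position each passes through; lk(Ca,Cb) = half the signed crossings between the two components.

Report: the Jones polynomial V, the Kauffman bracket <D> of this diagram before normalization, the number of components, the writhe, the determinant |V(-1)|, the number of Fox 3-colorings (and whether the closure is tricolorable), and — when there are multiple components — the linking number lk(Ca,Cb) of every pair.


V = -q^-2 + 2q^-1 - 3 + 5q - 4q^2 + 5q^3 - 4q^4 + 2q^5 - q^6
<D> = -A^-18 + 2A^-14 - 4A^-10 + 5A^-6 - 4A^-2 + 5A^2 - 3A^6 + 2A^10 - A^14 (w = +2)
1 component over 12 crossings, w = +2
9 Fox colorings among 3^12, |V(-1)| = 27: tricolorable
why: the span of V is 8, forcing >= 8 crossings in any diagram


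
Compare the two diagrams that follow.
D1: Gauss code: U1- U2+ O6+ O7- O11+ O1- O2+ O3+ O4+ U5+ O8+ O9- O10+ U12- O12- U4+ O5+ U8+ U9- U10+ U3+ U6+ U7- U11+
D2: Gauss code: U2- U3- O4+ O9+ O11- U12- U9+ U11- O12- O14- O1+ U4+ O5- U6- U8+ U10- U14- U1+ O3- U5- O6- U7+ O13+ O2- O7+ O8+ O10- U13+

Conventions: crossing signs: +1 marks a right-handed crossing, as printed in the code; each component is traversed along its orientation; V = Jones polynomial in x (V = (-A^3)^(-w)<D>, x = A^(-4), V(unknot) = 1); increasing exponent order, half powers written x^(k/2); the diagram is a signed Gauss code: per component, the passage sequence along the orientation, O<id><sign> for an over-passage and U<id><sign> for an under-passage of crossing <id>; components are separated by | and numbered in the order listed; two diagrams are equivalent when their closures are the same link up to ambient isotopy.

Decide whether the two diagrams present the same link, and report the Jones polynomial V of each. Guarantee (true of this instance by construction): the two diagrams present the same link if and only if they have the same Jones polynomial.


same link: no
V(D1) = x + x^3 - x^4  [12 crossings, <D> = -A^-4 + 1 + A^8, w = +4]
D2 (bracket A^-2 + A^6 - A^10; 14 crossings at w = -2): V = -x^-4 + x^-3 + x^-1
note: comparing 2 Jones polynomials yields 2 groups


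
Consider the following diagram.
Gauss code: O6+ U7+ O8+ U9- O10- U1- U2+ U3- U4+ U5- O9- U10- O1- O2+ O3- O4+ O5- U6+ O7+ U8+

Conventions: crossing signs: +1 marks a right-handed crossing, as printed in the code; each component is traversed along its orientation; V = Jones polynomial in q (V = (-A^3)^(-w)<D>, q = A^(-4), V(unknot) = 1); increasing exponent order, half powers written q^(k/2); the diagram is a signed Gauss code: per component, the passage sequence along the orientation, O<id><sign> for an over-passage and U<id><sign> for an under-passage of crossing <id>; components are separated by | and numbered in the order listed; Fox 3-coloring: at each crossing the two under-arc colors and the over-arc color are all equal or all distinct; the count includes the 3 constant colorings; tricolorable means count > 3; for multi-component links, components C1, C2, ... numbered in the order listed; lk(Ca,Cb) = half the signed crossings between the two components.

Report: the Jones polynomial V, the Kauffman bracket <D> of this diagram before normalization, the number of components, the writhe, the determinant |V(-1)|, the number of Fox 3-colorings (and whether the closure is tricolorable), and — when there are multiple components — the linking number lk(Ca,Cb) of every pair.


V(q) = -q^-3 + q^-2 - q^-1 + 3 - q + q^2 - q^3
bracket: -A^-12 + A^-8 - A^-4 + 3 - A^4 + A^8 - A^12, w = 0
1 component, writhe 0, over 10 crossings
det 9, colorings 27 of 3^10 — tricolorable
observation: the span of V is 6, forcing >= 6 crossings in any diagram


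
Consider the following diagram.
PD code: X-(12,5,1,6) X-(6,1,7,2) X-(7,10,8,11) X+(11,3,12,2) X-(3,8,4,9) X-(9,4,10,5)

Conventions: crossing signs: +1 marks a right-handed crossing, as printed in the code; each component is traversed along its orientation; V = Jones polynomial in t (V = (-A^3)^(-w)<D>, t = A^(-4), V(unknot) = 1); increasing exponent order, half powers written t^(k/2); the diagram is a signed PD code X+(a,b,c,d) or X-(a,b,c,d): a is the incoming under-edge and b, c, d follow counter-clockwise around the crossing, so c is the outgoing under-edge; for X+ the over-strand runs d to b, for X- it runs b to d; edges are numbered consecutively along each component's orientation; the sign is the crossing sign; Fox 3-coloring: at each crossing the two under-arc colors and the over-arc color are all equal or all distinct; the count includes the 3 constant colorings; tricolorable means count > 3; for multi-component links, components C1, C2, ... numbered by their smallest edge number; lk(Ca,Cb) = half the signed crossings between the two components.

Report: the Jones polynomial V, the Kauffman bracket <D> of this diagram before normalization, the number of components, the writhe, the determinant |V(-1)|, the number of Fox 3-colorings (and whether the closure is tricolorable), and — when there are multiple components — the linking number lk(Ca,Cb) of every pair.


Jones polynomial: V(t) = -t^-6 + t^-5 - t^-4 + 2t^-3 - t^-2 + t^-1
<D> = A^-8 - A^-4 + 2 - A^4 + A^8 - A^12; writhe -4
components 1, writhe -4 (6 crossings)
3-colorings: 3 of 3^6, det 7 — not tricolorable
note: the span of V is 5, forcing >= 5 crossings in any diagram


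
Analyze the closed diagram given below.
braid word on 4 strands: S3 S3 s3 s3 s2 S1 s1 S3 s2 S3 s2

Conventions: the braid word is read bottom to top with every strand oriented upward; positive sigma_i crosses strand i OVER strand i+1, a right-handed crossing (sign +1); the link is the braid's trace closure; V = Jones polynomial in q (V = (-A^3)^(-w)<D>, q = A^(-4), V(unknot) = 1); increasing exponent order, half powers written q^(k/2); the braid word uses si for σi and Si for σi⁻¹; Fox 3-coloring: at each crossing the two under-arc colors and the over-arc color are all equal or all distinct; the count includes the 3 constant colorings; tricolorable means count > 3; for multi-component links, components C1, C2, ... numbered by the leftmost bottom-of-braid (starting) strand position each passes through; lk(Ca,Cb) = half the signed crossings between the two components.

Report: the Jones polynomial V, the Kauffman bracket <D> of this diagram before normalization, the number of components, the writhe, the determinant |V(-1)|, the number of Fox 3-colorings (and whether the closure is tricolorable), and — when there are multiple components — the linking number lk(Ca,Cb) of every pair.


V = q^-2 + 1 + q + q^2 + q^3 - q^4
<D> = A^-13 - A^-9 - A^-5 - A^-1 - A^3 - A^11 (w = +1)
3 components over 11 crossings, w = +1
lk(C1,C2): 0
lk(C1,C3) = 0
linking number lk(C2,C3) = 0
9 Fox colorings among 3^11, |V(-1)| = 0: tricolorable
why: all 3 components of this link are unlinked algebraically


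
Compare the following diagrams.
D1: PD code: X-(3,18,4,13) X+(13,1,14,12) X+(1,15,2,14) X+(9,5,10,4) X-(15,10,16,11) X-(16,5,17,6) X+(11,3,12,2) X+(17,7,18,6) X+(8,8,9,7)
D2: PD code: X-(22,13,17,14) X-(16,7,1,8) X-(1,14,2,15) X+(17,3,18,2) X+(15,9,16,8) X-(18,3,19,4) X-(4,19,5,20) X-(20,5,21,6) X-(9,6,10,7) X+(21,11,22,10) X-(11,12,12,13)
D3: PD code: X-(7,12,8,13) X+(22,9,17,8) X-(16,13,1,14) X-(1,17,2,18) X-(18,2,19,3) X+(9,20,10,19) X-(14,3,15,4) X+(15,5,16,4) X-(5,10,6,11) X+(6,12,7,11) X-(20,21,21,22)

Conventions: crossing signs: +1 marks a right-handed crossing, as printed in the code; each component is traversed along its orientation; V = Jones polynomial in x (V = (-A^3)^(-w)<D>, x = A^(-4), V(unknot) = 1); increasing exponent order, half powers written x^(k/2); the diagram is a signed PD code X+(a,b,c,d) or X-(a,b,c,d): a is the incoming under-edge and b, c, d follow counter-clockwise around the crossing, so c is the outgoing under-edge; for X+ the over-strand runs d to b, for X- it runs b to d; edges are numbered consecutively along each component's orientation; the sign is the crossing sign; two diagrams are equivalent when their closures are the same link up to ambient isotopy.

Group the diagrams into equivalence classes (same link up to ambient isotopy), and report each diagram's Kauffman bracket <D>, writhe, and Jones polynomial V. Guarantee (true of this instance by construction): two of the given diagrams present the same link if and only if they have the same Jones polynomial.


classes: {D1} | {D2} | {D3}
V(D1) = -x^(-3/2) + x^(-1/2) - 2x^(1/2) + x^(3/2) - 2x^(5/2) + x^(7/2)  [9 crossings, <D> = -A^-5 + 2A^-1 - A^3 + 2A^7 - A^11 + A^15, w = +3]
D2 (bracket A^-13 + A^-5; 11 crossings at w = -5): V = -x^(-5/2) - x^(-1/2)
D3 (bracket A^-15 - A^-11 + 2A^-7 - A^-3 + 2A - A^5; 11 crossings at w = -3): V = x^(-7/2) - 2x^(-5/2) + x^(-3/2) - 2x^(-1/2) + x^(1/2) - x^(3/2)
note: 3 values of V(x) split the 3 diagrams


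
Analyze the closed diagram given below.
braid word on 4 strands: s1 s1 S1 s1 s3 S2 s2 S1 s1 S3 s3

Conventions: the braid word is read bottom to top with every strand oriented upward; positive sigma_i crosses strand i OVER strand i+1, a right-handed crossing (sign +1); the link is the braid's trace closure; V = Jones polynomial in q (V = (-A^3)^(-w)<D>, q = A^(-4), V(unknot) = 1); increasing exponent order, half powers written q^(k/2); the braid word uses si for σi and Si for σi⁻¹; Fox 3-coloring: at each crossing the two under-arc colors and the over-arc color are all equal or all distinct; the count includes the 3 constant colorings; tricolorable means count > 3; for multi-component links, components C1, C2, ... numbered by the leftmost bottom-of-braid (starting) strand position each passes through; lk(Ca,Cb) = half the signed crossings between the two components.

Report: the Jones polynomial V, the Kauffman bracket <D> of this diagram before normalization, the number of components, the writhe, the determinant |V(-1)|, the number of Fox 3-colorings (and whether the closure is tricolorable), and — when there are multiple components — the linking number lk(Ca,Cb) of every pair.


Jones polynomial: V(q) = 1 + q + q^2 + q^3
<D> = -A^-3 - A - A^5 - A^9; writhe +3
components 3, writhe +3 (11 crossings)
linking number lk(C1,C2) = +1
lk(C1,C3): 0
lk(C2,C3) = 0
3-colorings: 9 of 3^11, det 0 — tricolorable
note: span 3 respects span(V) <= c + mu - 1 = 13 for this 3-component diagram


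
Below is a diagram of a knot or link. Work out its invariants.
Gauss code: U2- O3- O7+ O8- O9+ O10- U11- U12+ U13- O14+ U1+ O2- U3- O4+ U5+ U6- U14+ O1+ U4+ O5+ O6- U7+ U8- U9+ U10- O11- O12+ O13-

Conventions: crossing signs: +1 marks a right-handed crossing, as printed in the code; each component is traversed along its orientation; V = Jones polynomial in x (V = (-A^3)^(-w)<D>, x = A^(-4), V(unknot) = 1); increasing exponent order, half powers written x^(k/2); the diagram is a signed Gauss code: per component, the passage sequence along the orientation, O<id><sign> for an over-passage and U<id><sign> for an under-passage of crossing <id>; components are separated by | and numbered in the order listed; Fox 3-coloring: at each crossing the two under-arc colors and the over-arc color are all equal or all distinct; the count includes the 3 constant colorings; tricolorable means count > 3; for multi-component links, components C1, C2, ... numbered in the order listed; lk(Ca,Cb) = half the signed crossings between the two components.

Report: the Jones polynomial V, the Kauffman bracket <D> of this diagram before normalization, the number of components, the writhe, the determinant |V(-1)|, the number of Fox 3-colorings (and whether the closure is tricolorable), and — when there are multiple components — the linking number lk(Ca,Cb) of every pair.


Jones polynomial: V(x) = -x^-3 + 2x^-2 - 2x^-1 + 3 - 2x + 2x^2 - x^3
<D> = -A^-12 + 2A^-8 - 2A^-4 + 3 - 2A^4 + 2A^8 - A^12; writhe 0
components 1, writhe 0 (14 crossings)
3-colorings: 3 of 3^14, det 13 — not tricolorable
note: |V(-1)| = 13: so not tricolorable, since 3 does not divide 13


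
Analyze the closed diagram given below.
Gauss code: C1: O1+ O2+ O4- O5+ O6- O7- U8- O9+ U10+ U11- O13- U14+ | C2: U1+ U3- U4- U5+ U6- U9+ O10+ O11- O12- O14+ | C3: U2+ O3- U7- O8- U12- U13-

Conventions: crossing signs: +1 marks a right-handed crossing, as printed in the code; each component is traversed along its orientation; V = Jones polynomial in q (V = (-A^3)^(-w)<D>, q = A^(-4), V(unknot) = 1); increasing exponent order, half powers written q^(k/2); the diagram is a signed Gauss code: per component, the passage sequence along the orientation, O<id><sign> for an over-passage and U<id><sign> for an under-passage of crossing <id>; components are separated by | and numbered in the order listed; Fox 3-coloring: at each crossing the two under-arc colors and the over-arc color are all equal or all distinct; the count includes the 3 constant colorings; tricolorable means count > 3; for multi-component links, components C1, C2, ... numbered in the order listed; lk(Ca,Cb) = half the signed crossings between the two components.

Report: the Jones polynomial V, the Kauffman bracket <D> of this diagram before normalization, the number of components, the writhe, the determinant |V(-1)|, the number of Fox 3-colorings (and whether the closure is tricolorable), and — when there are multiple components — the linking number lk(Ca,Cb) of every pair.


Jones polynomial: V(q) = q^-4 + q^-2 + 2
<D> = 2A^-6 + A^2 + A^10; writhe -2
components 3, writhe -2 (14 crossings)
linking number lk(C1,C2) = +1
lk(C1,C3): -1
lk(C2,C3) = -1
3-colorings: 3 of 3^14, det 4 — not tricolorable
note: |V(-1)| = 4: so not tricolorable, since 3 does not divide 4


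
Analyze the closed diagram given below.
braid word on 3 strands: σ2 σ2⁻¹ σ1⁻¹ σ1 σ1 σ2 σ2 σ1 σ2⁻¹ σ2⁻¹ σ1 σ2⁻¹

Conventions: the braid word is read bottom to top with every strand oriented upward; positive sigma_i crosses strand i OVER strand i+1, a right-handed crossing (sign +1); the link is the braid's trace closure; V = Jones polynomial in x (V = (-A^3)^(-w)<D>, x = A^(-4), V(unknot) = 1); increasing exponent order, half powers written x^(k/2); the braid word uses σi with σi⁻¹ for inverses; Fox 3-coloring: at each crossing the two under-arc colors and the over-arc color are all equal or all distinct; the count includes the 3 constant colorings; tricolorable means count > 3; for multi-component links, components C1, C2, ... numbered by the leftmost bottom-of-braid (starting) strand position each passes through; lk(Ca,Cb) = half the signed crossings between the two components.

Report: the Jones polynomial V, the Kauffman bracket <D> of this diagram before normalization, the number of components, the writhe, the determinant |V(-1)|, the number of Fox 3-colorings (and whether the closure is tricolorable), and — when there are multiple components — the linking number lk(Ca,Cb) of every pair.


V = -x^-1 + 2 - x + 2x^2 - x^3 + x^4 - x^5
<D> = -A^-14 + A^-10 - A^-6 + 2A^-2 - A^2 + 2A^6 - A^10 (w = +2)
1 component over 12 crossings, w = +2
9 Fox colorings among 3^12, |V(-1)| = 9: tricolorable
why: V spans 6 powers of x: at least 6 crossings in any diagram


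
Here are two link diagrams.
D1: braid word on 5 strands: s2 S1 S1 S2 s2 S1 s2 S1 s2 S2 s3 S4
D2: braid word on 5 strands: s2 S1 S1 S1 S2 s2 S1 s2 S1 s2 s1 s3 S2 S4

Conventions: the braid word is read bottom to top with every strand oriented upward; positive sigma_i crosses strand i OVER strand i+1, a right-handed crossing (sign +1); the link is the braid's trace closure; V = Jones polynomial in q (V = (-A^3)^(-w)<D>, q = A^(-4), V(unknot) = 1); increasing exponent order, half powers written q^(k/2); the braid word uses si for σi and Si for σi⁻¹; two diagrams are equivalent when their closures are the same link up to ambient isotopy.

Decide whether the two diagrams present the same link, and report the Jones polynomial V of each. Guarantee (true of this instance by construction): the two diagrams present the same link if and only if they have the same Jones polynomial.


equivalent: yes
D1 (bracket A^-10 - A^-6 + 2A^-2 - 2A^2 + 2A^6 - 2A^10 + A^14; 12 crossings at w = -2): V = q^-5 - 2q^-4 + 2q^-3 - 2q^-2 + 2q^-1 - 1 + q
V(D2) = q^-5 - 2q^-4 + 2q^-3 - 2q^-2 + 2q^-1 - 1 + q  [14 crossings, <D> = A^-10 - A^-6 + 2A^-2 - 2A^2 + 2A^6 - 2A^10 + A^14, w = -2]
observation: all 2 diagrams share one V(q), hence one class


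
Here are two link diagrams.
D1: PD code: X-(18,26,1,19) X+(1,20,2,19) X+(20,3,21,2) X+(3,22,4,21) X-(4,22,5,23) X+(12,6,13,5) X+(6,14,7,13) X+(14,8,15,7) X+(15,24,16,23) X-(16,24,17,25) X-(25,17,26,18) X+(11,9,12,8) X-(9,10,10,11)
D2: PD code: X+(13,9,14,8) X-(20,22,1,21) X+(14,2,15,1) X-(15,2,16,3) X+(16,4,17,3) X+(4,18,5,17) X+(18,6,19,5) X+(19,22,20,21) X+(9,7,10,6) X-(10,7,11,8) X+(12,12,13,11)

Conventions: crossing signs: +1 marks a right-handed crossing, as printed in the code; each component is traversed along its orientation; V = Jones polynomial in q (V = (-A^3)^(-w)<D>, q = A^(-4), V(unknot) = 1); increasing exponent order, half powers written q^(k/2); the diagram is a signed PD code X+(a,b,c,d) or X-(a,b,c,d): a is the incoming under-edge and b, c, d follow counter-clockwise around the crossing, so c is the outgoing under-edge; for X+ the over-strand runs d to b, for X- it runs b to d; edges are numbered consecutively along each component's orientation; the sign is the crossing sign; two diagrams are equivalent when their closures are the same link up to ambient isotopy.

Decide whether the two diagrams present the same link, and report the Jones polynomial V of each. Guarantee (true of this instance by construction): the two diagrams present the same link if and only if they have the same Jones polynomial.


equivalent: yes
D1 (bracket -A^-9 + A^-1 + A^3 + A^7; 13 crossings at w = +3): V = -q^(1/2) - q^(3/2) - q^(5/2) + q^(9/2)
V(D2) = -q^(1/2) - q^(3/2) - q^(5/2) + q^(9/2)  [11 crossings, <D> = -A^-3 + A^5 + A^9 + A^13, w = +5]
observation: all 2 diagrams share one V(q), hence one class


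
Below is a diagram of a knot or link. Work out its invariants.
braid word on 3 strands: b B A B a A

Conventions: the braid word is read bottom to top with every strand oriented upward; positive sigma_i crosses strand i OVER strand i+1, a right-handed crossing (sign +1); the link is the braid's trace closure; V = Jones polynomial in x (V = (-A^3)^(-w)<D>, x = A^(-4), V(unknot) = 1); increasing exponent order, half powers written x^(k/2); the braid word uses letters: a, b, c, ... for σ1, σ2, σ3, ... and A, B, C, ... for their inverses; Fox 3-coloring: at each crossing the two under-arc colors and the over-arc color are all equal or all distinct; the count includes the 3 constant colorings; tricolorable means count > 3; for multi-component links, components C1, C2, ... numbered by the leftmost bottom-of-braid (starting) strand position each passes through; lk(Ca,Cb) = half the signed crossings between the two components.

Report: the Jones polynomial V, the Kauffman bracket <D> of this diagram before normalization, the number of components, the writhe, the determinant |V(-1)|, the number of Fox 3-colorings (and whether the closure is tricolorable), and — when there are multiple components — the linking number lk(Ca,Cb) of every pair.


V(x) = 1
bracket: A^-6, w = -2
1 component, writhe -2, over 6 crossings
det 1, colorings 3 of 3^6 — not tricolorable
observation: w = -2 (over 6 crossings) is diagram-only; (-A^3)^(2) removes it from V
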